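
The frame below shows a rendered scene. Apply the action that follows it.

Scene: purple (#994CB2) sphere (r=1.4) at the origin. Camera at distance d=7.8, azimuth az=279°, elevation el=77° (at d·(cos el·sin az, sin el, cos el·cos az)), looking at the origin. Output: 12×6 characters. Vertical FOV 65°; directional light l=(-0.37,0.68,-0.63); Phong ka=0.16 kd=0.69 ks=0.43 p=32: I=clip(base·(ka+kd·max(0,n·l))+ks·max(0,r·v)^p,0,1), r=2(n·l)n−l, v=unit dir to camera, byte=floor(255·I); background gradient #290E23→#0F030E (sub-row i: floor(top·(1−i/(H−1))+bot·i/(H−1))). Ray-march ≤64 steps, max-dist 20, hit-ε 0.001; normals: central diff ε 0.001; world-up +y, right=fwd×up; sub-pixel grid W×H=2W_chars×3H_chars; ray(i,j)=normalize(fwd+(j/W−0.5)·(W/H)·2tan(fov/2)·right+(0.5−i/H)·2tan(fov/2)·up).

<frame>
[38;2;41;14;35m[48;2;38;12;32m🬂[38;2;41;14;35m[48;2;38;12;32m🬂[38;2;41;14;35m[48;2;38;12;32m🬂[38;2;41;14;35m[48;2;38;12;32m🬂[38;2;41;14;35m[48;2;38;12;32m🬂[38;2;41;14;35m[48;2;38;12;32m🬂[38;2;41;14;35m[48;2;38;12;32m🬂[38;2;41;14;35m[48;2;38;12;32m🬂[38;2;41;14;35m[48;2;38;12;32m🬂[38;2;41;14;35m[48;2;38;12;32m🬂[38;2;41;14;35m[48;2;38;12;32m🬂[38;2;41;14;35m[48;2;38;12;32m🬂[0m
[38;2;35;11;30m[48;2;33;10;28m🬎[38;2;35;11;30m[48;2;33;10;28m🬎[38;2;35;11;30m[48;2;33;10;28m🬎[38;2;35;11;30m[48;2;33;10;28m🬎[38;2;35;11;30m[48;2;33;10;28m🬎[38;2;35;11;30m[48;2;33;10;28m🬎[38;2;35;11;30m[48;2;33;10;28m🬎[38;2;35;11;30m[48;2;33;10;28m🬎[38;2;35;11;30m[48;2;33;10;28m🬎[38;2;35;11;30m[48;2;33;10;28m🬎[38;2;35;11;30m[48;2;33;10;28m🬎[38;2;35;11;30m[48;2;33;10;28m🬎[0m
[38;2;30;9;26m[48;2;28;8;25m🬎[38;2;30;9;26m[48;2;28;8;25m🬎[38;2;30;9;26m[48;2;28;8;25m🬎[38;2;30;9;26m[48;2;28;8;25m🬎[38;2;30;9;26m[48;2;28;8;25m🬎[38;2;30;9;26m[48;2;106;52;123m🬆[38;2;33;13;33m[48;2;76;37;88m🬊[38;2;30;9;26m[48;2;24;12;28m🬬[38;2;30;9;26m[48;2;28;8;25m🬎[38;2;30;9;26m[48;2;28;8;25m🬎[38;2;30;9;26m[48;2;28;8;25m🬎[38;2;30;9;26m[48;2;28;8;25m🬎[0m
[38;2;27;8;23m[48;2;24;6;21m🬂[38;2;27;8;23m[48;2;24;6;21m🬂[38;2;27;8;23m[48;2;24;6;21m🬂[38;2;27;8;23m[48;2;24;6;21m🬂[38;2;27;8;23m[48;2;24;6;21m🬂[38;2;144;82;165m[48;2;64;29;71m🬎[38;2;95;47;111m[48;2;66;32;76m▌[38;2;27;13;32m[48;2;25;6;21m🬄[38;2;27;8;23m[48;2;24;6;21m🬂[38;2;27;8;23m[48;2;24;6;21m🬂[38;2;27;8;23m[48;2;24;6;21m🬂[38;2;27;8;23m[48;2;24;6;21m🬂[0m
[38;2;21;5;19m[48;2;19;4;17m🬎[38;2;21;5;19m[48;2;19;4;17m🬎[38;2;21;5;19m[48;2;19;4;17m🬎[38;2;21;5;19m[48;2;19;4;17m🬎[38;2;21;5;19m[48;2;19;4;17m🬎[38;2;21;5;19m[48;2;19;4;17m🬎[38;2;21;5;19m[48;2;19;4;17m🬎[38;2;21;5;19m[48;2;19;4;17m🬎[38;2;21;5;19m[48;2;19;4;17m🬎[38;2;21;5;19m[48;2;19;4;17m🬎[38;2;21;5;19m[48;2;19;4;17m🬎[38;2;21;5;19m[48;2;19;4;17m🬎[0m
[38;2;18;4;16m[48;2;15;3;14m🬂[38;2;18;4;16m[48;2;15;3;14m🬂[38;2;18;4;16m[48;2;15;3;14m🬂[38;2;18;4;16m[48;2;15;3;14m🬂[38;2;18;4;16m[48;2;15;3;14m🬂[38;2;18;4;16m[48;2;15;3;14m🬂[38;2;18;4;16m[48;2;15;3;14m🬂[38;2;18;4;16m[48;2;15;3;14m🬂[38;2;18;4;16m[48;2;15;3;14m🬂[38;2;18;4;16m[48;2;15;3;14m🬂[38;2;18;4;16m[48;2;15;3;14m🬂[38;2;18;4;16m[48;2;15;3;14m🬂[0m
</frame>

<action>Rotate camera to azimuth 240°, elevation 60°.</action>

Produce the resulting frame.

<frame>
[38;2;41;14;35m[48;2;38;12;32m🬂[38;2;41;14;35m[48;2;38;12;32m🬂[38;2;41;14;35m[48;2;38;12;32m🬂[38;2;41;14;35m[48;2;38;12;32m🬂[38;2;41;14;35m[48;2;38;12;32m🬂[38;2;41;14;35m[48;2;38;12;32m🬂[38;2;41;14;35m[48;2;38;12;32m🬂[38;2;41;14;35m[48;2;38;12;32m🬂[38;2;41;14;35m[48;2;38;12;32m🬂[38;2;41;14;35m[48;2;38;12;32m🬂[38;2;41;14;35m[48;2;38;12;32m🬂[38;2;41;14;35m[48;2;38;12;32m🬂[0m
[38;2;35;11;30m[48;2;33;10;28m🬎[38;2;35;11;30m[48;2;33;10;28m🬎[38;2;35;11;30m[48;2;33;10;28m🬎[38;2;35;11;30m[48;2;33;10;28m🬎[38;2;35;11;30m[48;2;33;10;28m🬎[38;2;35;11;30m[48;2;33;10;28m🬎[38;2;35;11;30m[48;2;33;10;28m🬎[38;2;35;11;30m[48;2;33;10;28m🬎[38;2;35;11;30m[48;2;33;10;28m🬎[38;2;35;11;30m[48;2;33;10;28m🬎[38;2;35;11;30m[48;2;33;10;28m🬎[38;2;35;11;30m[48;2;33;10;28m🬎[0m
[38;2;30;9;26m[48;2;28;8;25m🬎[38;2;30;9;26m[48;2;28;8;25m🬎[38;2;30;9;26m[48;2;28;8;25m🬎[38;2;30;9;26m[48;2;28;8;25m🬎[38;2;30;9;26m[48;2;28;8;25m🬎[38;2;30;9;26m[48;2;99;49;115m🬆[38;2;39;15;39m[48;2;91;45;106m🬊[38;2;49;24;57m[48;2;30;9;26m🬏[38;2;30;9;26m[48;2;28;8;25m🬎[38;2;30;9;26m[48;2;28;8;25m🬎[38;2;30;9;26m[48;2;28;8;25m🬎[38;2;30;9;26m[48;2;28;8;25m🬎[0m
[38;2;27;8;23m[48;2;24;6;21m🬂[38;2;27;8;23m[48;2;24;6;21m🬂[38;2;27;8;23m[48;2;24;6;21m🬂[38;2;27;8;23m[48;2;24;6;21m🬂[38;2;27;8;23m[48;2;24;6;21m🬂[38;2;122;61;142m[48;2;24;6;21m🬬[38;2;118;59;137m[48;2;97;47;113m▌[38;2;66;32;77m[48;2;25;6;21m🬄[38;2;27;8;23m[48;2;24;6;21m🬂[38;2;27;8;23m[48;2;24;6;21m🬂[38;2;27;8;23m[48;2;24;6;21m🬂[38;2;27;8;23m[48;2;24;6;21m🬂[0m
[38;2;21;5;19m[48;2;19;4;17m🬎[38;2;21;5;19m[48;2;19;4;17m🬎[38;2;21;5;19m[48;2;19;4;17m🬎[38;2;21;5;19m[48;2;19;4;17m🬎[38;2;21;5;19m[48;2;19;4;17m🬎[38;2;21;5;19m[48;2;19;4;17m🬎[38;2;21;5;19m[48;2;19;4;17m🬎[38;2;21;5;19m[48;2;19;4;17m🬎[38;2;21;5;19m[48;2;19;4;17m🬎[38;2;21;5;19m[48;2;19;4;17m🬎[38;2;21;5;19m[48;2;19;4;17m🬎[38;2;21;5;19m[48;2;19;4;17m🬎[0m
[38;2;18;4;16m[48;2;15;3;14m🬂[38;2;18;4;16m[48;2;15;3;14m🬂[38;2;18;4;16m[48;2;15;3;14m🬂[38;2;18;4;16m[48;2;15;3;14m🬂[38;2;18;4;16m[48;2;15;3;14m🬂[38;2;18;4;16m[48;2;15;3;14m🬂[38;2;18;4;16m[48;2;15;3;14m🬂[38;2;18;4;16m[48;2;15;3;14m🬂[38;2;18;4;16m[48;2;15;3;14m🬂[38;2;18;4;16m[48;2;15;3;14m🬂[38;2;18;4;16m[48;2;15;3;14m🬂[38;2;18;4;16m[48;2;15;3;14m🬂[0m
</frame>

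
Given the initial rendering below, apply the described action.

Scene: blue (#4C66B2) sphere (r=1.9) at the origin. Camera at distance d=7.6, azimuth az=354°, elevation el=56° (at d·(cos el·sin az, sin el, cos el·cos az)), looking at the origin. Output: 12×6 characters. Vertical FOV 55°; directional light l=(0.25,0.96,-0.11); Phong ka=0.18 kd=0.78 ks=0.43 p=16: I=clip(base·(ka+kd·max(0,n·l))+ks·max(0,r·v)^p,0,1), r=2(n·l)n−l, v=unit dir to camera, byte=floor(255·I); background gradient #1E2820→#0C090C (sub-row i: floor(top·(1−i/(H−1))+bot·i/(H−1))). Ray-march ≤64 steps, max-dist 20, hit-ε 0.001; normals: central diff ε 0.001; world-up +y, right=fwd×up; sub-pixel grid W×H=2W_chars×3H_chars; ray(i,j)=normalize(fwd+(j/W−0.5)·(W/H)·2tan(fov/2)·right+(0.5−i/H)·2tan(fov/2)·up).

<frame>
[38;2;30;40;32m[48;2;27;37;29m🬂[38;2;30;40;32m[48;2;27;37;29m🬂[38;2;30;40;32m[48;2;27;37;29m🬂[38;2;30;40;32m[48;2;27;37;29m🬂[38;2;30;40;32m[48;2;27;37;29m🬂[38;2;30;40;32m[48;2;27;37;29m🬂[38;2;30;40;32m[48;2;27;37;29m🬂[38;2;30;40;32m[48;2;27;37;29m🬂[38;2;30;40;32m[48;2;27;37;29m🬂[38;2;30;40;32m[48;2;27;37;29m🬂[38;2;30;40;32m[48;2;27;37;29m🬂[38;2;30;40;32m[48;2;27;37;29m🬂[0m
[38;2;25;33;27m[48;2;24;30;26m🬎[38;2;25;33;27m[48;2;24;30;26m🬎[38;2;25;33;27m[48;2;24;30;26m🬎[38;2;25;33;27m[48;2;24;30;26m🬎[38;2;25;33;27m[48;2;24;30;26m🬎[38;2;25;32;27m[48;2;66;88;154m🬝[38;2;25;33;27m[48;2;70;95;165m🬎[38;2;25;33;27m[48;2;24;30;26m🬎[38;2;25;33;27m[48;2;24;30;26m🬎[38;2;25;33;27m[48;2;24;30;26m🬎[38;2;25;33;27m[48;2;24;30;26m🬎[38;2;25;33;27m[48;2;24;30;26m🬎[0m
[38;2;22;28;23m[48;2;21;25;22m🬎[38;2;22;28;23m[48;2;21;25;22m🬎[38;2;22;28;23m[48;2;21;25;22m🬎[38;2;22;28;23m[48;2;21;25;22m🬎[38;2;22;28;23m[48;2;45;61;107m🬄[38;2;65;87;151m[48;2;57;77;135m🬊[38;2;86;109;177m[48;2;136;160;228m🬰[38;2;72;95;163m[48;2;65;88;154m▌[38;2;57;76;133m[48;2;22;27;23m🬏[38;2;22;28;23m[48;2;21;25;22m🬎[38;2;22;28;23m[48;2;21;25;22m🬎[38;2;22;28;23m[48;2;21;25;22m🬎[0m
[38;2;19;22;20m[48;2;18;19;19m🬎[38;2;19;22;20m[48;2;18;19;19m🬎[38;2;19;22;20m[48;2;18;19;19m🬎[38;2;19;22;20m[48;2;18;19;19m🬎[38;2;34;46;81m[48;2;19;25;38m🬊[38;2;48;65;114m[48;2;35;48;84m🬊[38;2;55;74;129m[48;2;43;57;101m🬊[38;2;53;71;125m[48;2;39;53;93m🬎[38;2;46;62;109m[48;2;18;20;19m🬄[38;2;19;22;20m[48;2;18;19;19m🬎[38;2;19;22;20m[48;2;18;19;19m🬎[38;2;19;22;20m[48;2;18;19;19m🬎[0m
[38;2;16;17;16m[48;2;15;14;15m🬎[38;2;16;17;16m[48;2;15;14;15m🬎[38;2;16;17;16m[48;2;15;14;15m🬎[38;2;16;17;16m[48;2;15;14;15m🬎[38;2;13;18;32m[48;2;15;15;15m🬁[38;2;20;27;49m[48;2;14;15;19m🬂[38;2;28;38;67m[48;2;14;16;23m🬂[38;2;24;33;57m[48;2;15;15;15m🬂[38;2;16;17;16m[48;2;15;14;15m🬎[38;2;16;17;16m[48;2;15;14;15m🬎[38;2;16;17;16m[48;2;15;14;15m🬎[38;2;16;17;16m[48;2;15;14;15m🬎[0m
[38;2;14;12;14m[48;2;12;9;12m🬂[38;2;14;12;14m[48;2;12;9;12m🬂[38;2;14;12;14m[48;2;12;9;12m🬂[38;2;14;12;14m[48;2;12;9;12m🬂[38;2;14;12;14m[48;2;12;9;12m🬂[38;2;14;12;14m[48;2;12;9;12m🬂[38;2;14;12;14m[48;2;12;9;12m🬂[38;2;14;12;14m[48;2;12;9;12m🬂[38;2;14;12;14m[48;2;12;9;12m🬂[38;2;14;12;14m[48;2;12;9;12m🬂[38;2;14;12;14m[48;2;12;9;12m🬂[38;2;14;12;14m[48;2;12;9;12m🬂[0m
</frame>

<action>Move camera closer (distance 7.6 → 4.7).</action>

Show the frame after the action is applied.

<frame>
[38;2;30;40;32m[48;2;27;37;29m🬂[38;2;30;40;32m[48;2;27;37;29m🬂[38;2;30;40;32m[48;2;27;37;29m🬂[38;2;30;40;32m[48;2;27;37;29m🬂[38;2;28;38;30m[48;2;60;80;141m🬝[38;2;29;39;31m[48;2;67;90;158m🬎[38;2;29;39;31m[48;2;71;95;167m🬎[38;2;29;39;31m[48;2;70;95;166m🬎[38;2;30;40;32m[48;2;27;37;29m🬂[38;2;30;40;32m[48;2;27;37;29m🬂[38;2;30;40;32m[48;2;27;37;29m🬂[38;2;30;40;32m[48;2;27;37;29m🬂[0m
[38;2;25;33;27m[48;2;24;30;26m🬎[38;2;25;33;27m[48;2;24;30;26m🬎[38;2;25;33;27m[48;2;24;30;26m🬎[38;2;25;33;27m[48;2;52;70;124m🬆[38;2;62;84;147m[48;2;59;79;139m▐[38;2;67;89;156m[48;2;78;101;166m🬝[38;2;75;99;169m[48;2;123;147;214m🬎[38;2;74;98;170m[48;2;112;136;205m🬬[38;2;69;93;164m[48;2;26;34;28m🬺[38;2;66;89;155m[48;2;25;32;27m🬏[38;2;25;33;27m[48;2;24;30;26m🬎[38;2;25;33;27m[48;2;24;30;26m🬎[0m
[38;2;22;28;23m[48;2;21;25;22m🬎[38;2;22;28;23m[48;2;21;25;22m🬎[38;2;36;49;86m[48;2;22;27;23m▐[38;2;52;69;122m[48;2;46;62;109m🬉[38;2;57;77;135m[48;2;53;71;125m🬊[38;2;76;97;159m[48;2;59;79;138m🬉[38;2;142;164;227m[48;2;80;101;161m🬊[38;2;130;152;218m[48;2;78;100;164m🬄[38;2;67;90;156m[48;2;62;83;146m🬆[38;2;64;85;149m[48;2;58;78;137m🬄[38;2;22;28;23m[48;2;21;25;22m🬎[38;2;22;28;23m[48;2;21;25;22m🬎[0m
[38;2;19;22;20m[48;2;18;19;19m🬎[38;2;19;22;20m[48;2;18;19;19m🬎[38;2;27;37;64m[48;2;19;21;20m▐[38;2;42;56;98m[48;2;34;46;81m🬊[38;2;48;65;114m[48;2;42;57;100m🬊[38;2;53;71;124m[48;2;47;63;111m🬊[38;2;55;75;131m[48;2;50;67;118m🬊[38;2;57;76;134m[48;2;51;69;121m🬊[38;2;56;76;133m[48;2;51;69;121m🬆[38;2;53;72;126m[48;2;45;62;108m🬆[38;2;19;22;20m[48;2;18;19;19m🬎[38;2;19;22;20m[48;2;18;19;19m🬎[0m
[38;2;16;17;16m[48;2;15;14;15m🬎[38;2;16;17;16m[48;2;15;14;15m🬎[38;2;13;18;32m[48;2;15;15;15m🬁[38;2;26;36;63m[48;2;15;18;29m🬊[38;2;35;48;84m[48;2;26;35;61m🬊[38;2;40;54;95m[48;2;32;43;76m🬊[38;2;42;57;99m[48;2;33;45;80m🬎[38;2;43;58;102m[48;2;34;46;81m🬎[38;2;42;56;99m[48;2;31;42;74m🬎[38;2;36;47;83m[48;2;15;14;15m🬆[38;2;16;17;16m[48;2;15;14;15m🬎[38;2;16;17;16m[48;2;15;14;15m🬎[0m
[38;2;14;12;14m[48;2;12;9;12m🬂[38;2;14;12;14m[48;2;12;9;12m🬂[38;2;14;12;14m[48;2;12;9;12m🬂[38;2;14;12;14m[48;2;12;9;12m🬂[38;2;14;20;35m[48;2;12;9;12m🬊[38;2;23;31;54m[48;2;12;13;22m🬂[38;2;26;35;63m[48;2;13;14;24m🬂[38;2;26;35;62m[48;2;12;14;22m🬂[38;2;22;30;53m[48;2;12;10;12m🬀[38;2;14;12;14m[48;2;12;9;12m🬂[38;2;14;12;14m[48;2;12;9;12m🬂[38;2;14;12;14m[48;2;12;9;12m🬂[0m
</frame>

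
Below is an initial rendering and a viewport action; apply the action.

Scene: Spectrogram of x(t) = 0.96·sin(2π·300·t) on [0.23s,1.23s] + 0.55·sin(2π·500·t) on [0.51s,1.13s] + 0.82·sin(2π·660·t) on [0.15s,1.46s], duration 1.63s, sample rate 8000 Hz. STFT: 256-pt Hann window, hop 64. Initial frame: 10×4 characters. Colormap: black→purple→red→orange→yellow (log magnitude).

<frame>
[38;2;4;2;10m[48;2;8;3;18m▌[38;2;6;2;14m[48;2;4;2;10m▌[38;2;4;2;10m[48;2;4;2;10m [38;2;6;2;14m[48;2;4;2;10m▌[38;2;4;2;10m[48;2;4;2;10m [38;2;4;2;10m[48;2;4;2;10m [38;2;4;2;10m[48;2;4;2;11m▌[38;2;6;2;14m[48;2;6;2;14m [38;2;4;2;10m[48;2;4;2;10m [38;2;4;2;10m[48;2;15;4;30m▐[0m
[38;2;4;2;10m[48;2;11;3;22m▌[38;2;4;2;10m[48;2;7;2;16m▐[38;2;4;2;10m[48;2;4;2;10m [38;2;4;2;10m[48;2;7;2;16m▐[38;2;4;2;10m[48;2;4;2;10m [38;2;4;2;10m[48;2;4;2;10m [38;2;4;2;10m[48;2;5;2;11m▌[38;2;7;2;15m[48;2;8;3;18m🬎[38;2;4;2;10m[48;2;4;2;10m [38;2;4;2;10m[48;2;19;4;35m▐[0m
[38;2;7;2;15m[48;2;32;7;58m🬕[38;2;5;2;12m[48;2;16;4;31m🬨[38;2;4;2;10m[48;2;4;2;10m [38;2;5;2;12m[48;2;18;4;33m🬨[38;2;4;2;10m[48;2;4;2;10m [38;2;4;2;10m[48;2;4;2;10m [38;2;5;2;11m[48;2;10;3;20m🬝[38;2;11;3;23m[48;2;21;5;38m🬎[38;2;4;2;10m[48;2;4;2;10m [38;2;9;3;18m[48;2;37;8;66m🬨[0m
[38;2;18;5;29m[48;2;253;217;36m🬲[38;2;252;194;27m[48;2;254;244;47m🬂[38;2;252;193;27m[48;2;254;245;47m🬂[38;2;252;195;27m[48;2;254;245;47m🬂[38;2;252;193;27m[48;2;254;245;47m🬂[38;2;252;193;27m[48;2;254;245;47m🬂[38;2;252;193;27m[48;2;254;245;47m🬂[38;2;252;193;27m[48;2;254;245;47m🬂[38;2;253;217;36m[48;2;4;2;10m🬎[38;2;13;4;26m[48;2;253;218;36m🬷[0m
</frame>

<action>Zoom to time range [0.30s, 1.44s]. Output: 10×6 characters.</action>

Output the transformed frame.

<frame>
[38;2;4;2;10m[48;2;4;2;10m [38;2;4;2;10m[48;2;6;2;14m▌[38;2;4;2;10m[48;2;4;2;10m [38;2;4;2;10m[48;2;4;2;10m [38;2;4;2;10m[48;2;4;2;10m [38;2;4;2;10m[48;2;4;2;10m [38;2;4;2;10m[48;2;4;2;10m [38;2;6;2;14m[48;2;4;2;11m▌[38;2;6;2;14m[48;2;4;2;10m▌[38;2;4;2;10m[48;2;4;2;10m [0m
[38;2;4;2;10m[48;2;4;2;10m [38;2;4;2;10m[48;2;6;2;14m▌[38;2;4;2;10m[48;2;4;2;10m [38;2;4;2;10m[48;2;4;2;10m [38;2;4;2;10m[48;2;4;2;10m [38;2;4;2;10m[48;2;4;2;10m [38;2;4;2;10m[48;2;4;2;10m [38;2;4;2;11m[48;2;6;2;14m▐[38;2;4;2;10m[48;2;6;2;14m▐[38;2;4;2;10m[48;2;4;2;10m [0m
[38;2;4;2;10m[48;2;4;2;10m [38;2;4;2;10m[48;2;7;2;16m▌[38;2;4;2;10m[48;2;4;2;10m [38;2;4;2;10m[48;2;4;2;10m [38;2;4;2;10m[48;2;4;2;10m [38;2;4;2;10m[48;2;4;2;10m [38;2;4;2;10m[48;2;4;2;10m [38;2;5;2;11m[48;2;7;2;16m▐[38;2;4;2;10m[48;2;7;2;16m▐[38;2;4;2;10m[48;2;4;2;10m [0m
[38;2;4;2;10m[48;2;4;2;10m [38;2;4;2;10m[48;2;11;3;22m▌[38;2;4;2;10m[48;2;4;2;10m [38;2;4;2;10m[48;2;4;2;10m [38;2;4;2;10m[48;2;4;2;10m [38;2;4;2;10m[48;2;4;2;10m [38;2;4;2;10m[48;2;4;2;10m [38;2;6;2;14m[48;2;11;3;22m▐[38;2;4;2;10m[48;2;11;3;22m▐[38;2;4;2;10m[48;2;4;2;10m [0m
[38;2;4;2;10m[48;2;252;194;27m🬎[38;2;13;3;25m[48;2;252;196;27m🬎[38;2;4;2;10m[48;2;252;194;27m🬎[38;2;4;2;10m[48;2;252;194;27m🬎[38;2;4;2;10m[48;2;252;194;27m🬎[38;2;4;2;10m[48;2;252;194;27m🬎[38;2;4;2;10m[48;2;252;194;27m🬎[38;2;16;4;30m[48;2;252;194;27m🬎[38;2;12;3;24m[48;2;252;194;27m🬎[38;2;4;2;10m[48;2;252;194;27m🬎[0m
[38;2;254;245;48m[48;2;42;10;74m🬎[38;2;254;245;48m[48;2;71;17;80m🬎[38;2;254;245;48m[48;2;42;10;74m🬎[38;2;254;245;48m[48;2;42;10;74m🬎[38;2;254;245;48m[48;2;42;10;74m🬎[38;2;254;245;48m[48;2;42;10;74m🬎[38;2;254;245;48m[48;2;42;10;74m🬎[38;2;254;245;48m[48;2;70;17;80m🬎[38;2;243;201;52m[48;2;4;2;10m🬕[38;2;254;242;47m[48;2;4;2;10m🬂[0m
</frame>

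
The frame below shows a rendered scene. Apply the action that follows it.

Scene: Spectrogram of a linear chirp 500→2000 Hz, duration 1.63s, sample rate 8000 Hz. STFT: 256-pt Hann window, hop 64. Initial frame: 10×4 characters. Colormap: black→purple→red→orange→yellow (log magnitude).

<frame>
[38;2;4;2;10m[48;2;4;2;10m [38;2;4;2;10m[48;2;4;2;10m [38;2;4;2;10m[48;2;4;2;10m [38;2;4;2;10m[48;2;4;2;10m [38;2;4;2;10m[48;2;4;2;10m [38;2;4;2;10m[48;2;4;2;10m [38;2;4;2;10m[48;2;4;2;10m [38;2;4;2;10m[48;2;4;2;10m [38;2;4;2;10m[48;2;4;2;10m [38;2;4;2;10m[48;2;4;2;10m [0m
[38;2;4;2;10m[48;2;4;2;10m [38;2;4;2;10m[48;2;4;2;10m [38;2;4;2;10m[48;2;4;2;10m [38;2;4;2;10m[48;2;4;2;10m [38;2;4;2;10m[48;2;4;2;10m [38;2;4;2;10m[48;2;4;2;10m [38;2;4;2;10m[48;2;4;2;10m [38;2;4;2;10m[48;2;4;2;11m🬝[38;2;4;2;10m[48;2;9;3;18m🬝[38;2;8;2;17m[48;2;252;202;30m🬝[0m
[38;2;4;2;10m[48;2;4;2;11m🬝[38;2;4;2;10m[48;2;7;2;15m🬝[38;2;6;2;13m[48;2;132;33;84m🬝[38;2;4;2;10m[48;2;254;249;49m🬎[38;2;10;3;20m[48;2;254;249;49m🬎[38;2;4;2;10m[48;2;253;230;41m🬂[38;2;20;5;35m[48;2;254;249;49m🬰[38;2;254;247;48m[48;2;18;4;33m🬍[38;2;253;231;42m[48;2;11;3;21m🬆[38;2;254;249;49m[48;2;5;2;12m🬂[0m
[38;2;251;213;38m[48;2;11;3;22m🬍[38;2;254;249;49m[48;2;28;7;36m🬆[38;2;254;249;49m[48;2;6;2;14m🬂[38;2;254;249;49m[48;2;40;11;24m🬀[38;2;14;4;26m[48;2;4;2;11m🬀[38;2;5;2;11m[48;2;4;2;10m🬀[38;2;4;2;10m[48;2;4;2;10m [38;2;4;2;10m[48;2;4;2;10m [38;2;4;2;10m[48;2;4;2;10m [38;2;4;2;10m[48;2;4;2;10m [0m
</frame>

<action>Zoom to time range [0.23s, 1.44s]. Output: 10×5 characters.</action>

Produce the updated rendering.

<frame>
[38;2;4;2;10m[48;2;4;2;10m [38;2;4;2;10m[48;2;4;2;10m [38;2;4;2;10m[48;2;4;2;10m [38;2;4;2;10m[48;2;4;2;10m [38;2;4;2;10m[48;2;4;2;10m [38;2;4;2;10m[48;2;4;2;10m [38;2;4;2;10m[48;2;4;2;10m [38;2;4;2;10m[48;2;4;2;10m [38;2;4;2;10m[48;2;4;2;10m [38;2;4;2;10m[48;2;4;2;10m [0m
[38;2;4;2;10m[48;2;4;2;10m [38;2;4;2;10m[48;2;4;2;10m [38;2;4;2;10m[48;2;4;2;10m [38;2;4;2;10m[48;2;4;2;10m [38;2;4;2;10m[48;2;4;2;10m [38;2;4;2;10m[48;2;4;2;10m [38;2;4;2;10m[48;2;4;2;10m [38;2;4;2;10m[48;2;4;2;10m [38;2;4;2;10m[48;2;4;2;10m [38;2;4;2;10m[48;2;4;2;10m [0m
[38;2;4;2;10m[48;2;4;2;10m [38;2;4;2;10m[48;2;4;2;10m [38;2;4;2;10m[48;2;4;2;10m [38;2;4;2;10m[48;2;4;2;10m [38;2;4;2;10m[48;2;4;2;10m [38;2;4;2;10m[48;2;5;2;12m🬝[38;2;4;2;10m[48;2;8;2;17m🬎[38;2;8;2;17m[48;2;231;114;36m🬝[38;2;5;2;11m[48;2;254;249;49m🬎[38;2;23;6;34m[48;2;254;249;49m🬎[0m
[38;2;4;2;10m[48;2;246;190;36m🬎[38;2;5;2;13m[48;2;254;249;49m🬎[38;2;11;3;22m[48;2;238;188;55m🬆[38;2;6;2;13m[48;2;252;223;39m🬂[38;2;254;249;49m[48;2;20;5;38m🬋[38;2;253;228;40m[48;2;6;2;13m🬎[38;2;254;249;49m[48;2;33;8;36m🬂[38;2;254;249;49m[48;2;5;2;13m🬂[38;2;241;178;44m[48;2;4;2;10m🬂[38;2;26;6;46m[48;2;5;2;11m🬀[0m
[38;2;254;249;49m[48;2;5;2;11m🬂[38;2;218;88;54m[48;2;8;2;17m🬀[38;2;9;3;19m[48;2;4;2;10m🬀[38;2;5;2;12m[48;2;4;2;10m🬀[38;2;4;2;10m[48;2;4;2;10m [38;2;4;2;10m[48;2;4;2;10m [38;2;4;2;10m[48;2;4;2;10m [38;2;4;2;10m[48;2;4;2;10m [38;2;4;2;10m[48;2;4;2;10m [38;2;4;2;10m[48;2;4;2;10m [0m
</frame>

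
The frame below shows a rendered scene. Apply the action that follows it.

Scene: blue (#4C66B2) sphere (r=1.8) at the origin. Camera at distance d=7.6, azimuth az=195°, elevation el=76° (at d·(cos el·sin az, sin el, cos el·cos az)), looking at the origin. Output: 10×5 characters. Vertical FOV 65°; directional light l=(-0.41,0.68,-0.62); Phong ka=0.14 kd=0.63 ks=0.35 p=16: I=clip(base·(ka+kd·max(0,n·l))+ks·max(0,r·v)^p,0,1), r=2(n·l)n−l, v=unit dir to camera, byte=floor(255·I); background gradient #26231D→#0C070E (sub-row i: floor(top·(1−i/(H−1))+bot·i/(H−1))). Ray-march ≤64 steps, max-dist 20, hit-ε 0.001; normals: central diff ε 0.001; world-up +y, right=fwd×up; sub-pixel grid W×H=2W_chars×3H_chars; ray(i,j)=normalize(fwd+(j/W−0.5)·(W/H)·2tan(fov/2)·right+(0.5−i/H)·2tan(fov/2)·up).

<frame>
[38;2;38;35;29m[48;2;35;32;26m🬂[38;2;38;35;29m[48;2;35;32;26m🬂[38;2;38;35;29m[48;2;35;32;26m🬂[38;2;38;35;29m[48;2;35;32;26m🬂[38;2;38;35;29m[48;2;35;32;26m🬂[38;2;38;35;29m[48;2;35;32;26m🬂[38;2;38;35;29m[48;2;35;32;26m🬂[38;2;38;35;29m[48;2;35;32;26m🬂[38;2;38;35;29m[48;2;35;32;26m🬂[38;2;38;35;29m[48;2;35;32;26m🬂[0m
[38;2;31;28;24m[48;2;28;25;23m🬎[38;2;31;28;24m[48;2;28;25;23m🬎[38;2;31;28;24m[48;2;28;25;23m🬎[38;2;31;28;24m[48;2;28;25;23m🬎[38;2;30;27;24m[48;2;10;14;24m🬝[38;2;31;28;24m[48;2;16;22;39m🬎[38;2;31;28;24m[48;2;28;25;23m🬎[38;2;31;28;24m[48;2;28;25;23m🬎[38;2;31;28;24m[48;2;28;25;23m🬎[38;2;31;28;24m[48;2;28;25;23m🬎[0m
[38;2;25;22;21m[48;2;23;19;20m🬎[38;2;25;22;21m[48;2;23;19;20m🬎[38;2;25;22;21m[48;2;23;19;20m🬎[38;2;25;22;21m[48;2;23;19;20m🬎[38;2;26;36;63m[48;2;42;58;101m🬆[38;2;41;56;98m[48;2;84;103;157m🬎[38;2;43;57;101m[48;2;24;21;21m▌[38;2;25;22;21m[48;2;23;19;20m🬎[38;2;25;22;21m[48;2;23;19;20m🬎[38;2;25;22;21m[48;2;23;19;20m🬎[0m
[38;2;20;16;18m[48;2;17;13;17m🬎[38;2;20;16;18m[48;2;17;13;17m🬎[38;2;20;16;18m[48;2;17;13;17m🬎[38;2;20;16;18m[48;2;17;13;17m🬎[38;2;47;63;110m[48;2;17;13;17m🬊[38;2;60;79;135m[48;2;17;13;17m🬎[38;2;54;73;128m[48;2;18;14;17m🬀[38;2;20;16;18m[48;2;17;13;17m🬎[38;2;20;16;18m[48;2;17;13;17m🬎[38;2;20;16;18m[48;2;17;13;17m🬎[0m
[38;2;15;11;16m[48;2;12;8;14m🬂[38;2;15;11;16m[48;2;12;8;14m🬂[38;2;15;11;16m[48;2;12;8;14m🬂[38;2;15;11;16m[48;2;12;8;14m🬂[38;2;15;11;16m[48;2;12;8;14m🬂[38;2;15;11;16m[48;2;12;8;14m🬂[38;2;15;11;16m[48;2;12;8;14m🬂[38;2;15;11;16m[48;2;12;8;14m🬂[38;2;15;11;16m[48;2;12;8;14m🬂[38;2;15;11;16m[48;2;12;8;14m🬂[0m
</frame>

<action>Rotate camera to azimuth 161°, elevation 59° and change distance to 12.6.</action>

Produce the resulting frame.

<frame>
[38;2;38;35;29m[48;2;35;32;26m🬂[38;2;38;35;29m[48;2;35;32;26m🬂[38;2;38;35;29m[48;2;35;32;26m🬂[38;2;38;35;29m[48;2;35;32;26m🬂[38;2;38;35;29m[48;2;35;32;26m🬂[38;2;38;35;29m[48;2;35;32;26m🬂[38;2;38;35;29m[48;2;35;32;26m🬂[38;2;38;35;29m[48;2;35;32;26m🬂[38;2;38;35;29m[48;2;35;32;26m🬂[38;2;38;35;29m[48;2;35;32;26m🬂[0m
[38;2;31;28;24m[48;2;28;25;23m🬎[38;2;31;28;24m[48;2;28;25;23m🬎[38;2;31;28;24m[48;2;28;25;23m🬎[38;2;31;28;24m[48;2;28;25;23m🬎[38;2;31;28;24m[48;2;28;25;23m🬎[38;2;31;28;24m[48;2;28;25;23m🬎[38;2;31;28;24m[48;2;28;25;23m🬎[38;2;31;28;24m[48;2;28;25;23m🬎[38;2;31;28;24m[48;2;28;25;23m🬎[38;2;31;28;24m[48;2;28;25;23m🬎[0m
[38;2;25;22;21m[48;2;23;19;20m🬎[38;2;25;22;21m[48;2;23;19;20m🬎[38;2;25;22;21m[48;2;23;19;20m🬎[38;2;25;22;21m[48;2;23;19;20m🬎[38;2;25;21;21m[48;2;26;36;64m🬕[38;2;28;32;48m[48;2;52;70;123m🬂[38;2;25;22;21m[48;2;23;19;20m🬎[38;2;25;22;21m[48;2;23;19;20m🬎[38;2;25;22;21m[48;2;23;19;20m🬎[38;2;25;22;21m[48;2;23;19;20m🬎[0m
[38;2;20;16;18m[48;2;17;13;17m🬎[38;2;20;16;18m[48;2;17;13;17m🬎[38;2;20;16;18m[48;2;17;13;17m🬎[38;2;20;16;18m[48;2;17;13;17m🬎[38;2;20;16;18m[48;2;17;13;17m🬎[38;2;34;46;80m[48;2;18;14;17m🬀[38;2;20;16;18m[48;2;17;13;17m🬎[38;2;20;16;18m[48;2;17;13;17m🬎[38;2;20;16;18m[48;2;17;13;17m🬎[38;2;20;16;18m[48;2;17;13;17m🬎[0m
[38;2;15;11;16m[48;2;12;8;14m🬂[38;2;15;11;16m[48;2;12;8;14m🬂[38;2;15;11;16m[48;2;12;8;14m🬂[38;2;15;11;16m[48;2;12;8;14m🬂[38;2;15;11;16m[48;2;12;8;14m🬂[38;2;15;11;16m[48;2;12;8;14m🬂[38;2;15;11;16m[48;2;12;8;14m🬂[38;2;15;11;16m[48;2;12;8;14m🬂[38;2;15;11;16m[48;2;12;8;14m🬂[38;2;15;11;16m[48;2;12;8;14m🬂[0m
</frame>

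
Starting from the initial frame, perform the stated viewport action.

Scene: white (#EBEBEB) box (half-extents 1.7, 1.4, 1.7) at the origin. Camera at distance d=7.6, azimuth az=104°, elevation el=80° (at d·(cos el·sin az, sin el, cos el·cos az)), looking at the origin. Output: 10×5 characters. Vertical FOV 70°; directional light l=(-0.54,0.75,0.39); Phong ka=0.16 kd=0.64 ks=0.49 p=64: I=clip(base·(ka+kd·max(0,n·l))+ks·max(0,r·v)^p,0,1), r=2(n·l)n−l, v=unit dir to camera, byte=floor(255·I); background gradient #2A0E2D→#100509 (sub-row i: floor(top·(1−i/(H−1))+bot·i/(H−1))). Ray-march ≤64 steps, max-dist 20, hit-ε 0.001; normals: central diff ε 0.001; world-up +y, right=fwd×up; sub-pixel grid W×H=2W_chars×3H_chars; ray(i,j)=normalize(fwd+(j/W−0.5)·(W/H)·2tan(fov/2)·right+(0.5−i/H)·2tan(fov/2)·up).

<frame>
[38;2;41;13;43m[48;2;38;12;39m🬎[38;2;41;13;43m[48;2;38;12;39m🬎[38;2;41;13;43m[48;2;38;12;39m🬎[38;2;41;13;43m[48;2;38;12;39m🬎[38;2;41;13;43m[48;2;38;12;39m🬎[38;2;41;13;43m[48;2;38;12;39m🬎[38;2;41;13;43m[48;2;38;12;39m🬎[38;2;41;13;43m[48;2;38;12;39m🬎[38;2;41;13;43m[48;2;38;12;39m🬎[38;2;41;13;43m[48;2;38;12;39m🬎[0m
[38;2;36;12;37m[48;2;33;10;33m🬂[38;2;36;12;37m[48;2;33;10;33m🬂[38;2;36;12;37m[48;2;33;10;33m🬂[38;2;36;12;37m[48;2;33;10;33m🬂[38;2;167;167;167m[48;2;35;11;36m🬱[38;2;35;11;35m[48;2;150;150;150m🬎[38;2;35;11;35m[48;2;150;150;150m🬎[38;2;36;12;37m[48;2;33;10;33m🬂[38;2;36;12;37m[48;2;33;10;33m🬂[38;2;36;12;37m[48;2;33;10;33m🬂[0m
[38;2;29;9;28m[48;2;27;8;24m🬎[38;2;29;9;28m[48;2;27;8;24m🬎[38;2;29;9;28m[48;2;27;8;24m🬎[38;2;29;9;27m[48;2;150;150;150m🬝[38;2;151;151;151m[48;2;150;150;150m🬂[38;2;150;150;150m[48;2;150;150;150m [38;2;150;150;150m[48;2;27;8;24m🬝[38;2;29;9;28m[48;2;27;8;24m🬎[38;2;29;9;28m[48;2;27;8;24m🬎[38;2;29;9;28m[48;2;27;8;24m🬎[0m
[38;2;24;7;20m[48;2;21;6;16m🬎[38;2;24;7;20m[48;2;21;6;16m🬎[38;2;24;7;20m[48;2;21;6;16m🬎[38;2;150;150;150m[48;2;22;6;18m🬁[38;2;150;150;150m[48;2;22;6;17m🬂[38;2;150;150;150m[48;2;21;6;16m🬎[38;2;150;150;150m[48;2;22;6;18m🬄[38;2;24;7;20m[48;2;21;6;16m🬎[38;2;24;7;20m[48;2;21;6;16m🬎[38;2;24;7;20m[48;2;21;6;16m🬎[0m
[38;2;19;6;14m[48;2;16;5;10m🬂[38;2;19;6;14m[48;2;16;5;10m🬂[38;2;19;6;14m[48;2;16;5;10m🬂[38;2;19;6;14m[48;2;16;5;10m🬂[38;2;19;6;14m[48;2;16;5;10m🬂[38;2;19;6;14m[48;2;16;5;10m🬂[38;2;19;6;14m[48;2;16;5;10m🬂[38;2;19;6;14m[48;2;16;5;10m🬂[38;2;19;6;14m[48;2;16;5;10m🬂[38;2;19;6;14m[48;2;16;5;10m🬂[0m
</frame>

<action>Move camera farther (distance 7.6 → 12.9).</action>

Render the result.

<frame>
[38;2;41;13;43m[48;2;38;12;39m🬎[38;2;41;13;43m[48;2;38;12;39m🬎[38;2;41;13;43m[48;2;38;12;39m🬎[38;2;41;13;43m[48;2;38;12;39m🬎[38;2;41;13;43m[48;2;38;12;39m🬎[38;2;41;13;43m[48;2;38;12;39m🬎[38;2;41;13;43m[48;2;38;12;39m🬎[38;2;41;13;43m[48;2;38;12;39m🬎[38;2;41;13;43m[48;2;38;12;39m🬎[38;2;41;13;43m[48;2;38;12;39m🬎[0m
[38;2;36;12;37m[48;2;33;10;33m🬂[38;2;36;12;37m[48;2;33;10;33m🬂[38;2;36;12;37m[48;2;33;10;33m🬂[38;2;36;12;37m[48;2;33;10;33m🬂[38;2;36;12;37m[48;2;33;10;33m🬂[38;2;36;12;37m[48;2;33;10;33m🬂[38;2;36;12;37m[48;2;33;10;33m🬂[38;2;36;12;37m[48;2;33;10;33m🬂[38;2;36;12;37m[48;2;33;10;33m🬂[38;2;36;12;37m[48;2;33;10;33m🬂[0m
[38;2;29;9;28m[48;2;27;8;24m🬎[38;2;29;9;28m[48;2;27;8;24m🬎[38;2;29;9;28m[48;2;27;8;24m🬎[38;2;29;9;28m[48;2;27;8;24m🬎[38;2;150;150;150m[48;2;28;9;26m▐[38;2;150;150;150m[48;2;150;150;150m [38;2;29;9;28m[48;2;27;8;24m🬎[38;2;29;9;28m[48;2;27;8;24m🬎[38;2;29;9;28m[48;2;27;8;24m🬎[38;2;29;9;28m[48;2;27;8;24m🬎[0m
[38;2;24;7;20m[48;2;21;6;16m🬎[38;2;24;7;20m[48;2;21;6;16m🬎[38;2;24;7;20m[48;2;21;6;16m🬎[38;2;24;7;20m[48;2;21;6;16m🬎[38;2;24;7;20m[48;2;21;6;16m🬎[38;2;150;150;150m[48;2;22;6;18m🬁[38;2;24;7;20m[48;2;21;6;16m🬎[38;2;24;7;20m[48;2;21;6;16m🬎[38;2;24;7;20m[48;2;21;6;16m🬎[38;2;24;7;20m[48;2;21;6;16m🬎[0m
[38;2;19;6;14m[48;2;16;5;10m🬂[38;2;19;6;14m[48;2;16;5;10m🬂[38;2;19;6;14m[48;2;16;5;10m🬂[38;2;19;6;14m[48;2;16;5;10m🬂[38;2;19;6;14m[48;2;16;5;10m🬂[38;2;19;6;14m[48;2;16;5;10m🬂[38;2;19;6;14m[48;2;16;5;10m🬂[38;2;19;6;14m[48;2;16;5;10m🬂[38;2;19;6;14m[48;2;16;5;10m🬂[38;2;19;6;14m[48;2;16;5;10m🬂[0m
</frame>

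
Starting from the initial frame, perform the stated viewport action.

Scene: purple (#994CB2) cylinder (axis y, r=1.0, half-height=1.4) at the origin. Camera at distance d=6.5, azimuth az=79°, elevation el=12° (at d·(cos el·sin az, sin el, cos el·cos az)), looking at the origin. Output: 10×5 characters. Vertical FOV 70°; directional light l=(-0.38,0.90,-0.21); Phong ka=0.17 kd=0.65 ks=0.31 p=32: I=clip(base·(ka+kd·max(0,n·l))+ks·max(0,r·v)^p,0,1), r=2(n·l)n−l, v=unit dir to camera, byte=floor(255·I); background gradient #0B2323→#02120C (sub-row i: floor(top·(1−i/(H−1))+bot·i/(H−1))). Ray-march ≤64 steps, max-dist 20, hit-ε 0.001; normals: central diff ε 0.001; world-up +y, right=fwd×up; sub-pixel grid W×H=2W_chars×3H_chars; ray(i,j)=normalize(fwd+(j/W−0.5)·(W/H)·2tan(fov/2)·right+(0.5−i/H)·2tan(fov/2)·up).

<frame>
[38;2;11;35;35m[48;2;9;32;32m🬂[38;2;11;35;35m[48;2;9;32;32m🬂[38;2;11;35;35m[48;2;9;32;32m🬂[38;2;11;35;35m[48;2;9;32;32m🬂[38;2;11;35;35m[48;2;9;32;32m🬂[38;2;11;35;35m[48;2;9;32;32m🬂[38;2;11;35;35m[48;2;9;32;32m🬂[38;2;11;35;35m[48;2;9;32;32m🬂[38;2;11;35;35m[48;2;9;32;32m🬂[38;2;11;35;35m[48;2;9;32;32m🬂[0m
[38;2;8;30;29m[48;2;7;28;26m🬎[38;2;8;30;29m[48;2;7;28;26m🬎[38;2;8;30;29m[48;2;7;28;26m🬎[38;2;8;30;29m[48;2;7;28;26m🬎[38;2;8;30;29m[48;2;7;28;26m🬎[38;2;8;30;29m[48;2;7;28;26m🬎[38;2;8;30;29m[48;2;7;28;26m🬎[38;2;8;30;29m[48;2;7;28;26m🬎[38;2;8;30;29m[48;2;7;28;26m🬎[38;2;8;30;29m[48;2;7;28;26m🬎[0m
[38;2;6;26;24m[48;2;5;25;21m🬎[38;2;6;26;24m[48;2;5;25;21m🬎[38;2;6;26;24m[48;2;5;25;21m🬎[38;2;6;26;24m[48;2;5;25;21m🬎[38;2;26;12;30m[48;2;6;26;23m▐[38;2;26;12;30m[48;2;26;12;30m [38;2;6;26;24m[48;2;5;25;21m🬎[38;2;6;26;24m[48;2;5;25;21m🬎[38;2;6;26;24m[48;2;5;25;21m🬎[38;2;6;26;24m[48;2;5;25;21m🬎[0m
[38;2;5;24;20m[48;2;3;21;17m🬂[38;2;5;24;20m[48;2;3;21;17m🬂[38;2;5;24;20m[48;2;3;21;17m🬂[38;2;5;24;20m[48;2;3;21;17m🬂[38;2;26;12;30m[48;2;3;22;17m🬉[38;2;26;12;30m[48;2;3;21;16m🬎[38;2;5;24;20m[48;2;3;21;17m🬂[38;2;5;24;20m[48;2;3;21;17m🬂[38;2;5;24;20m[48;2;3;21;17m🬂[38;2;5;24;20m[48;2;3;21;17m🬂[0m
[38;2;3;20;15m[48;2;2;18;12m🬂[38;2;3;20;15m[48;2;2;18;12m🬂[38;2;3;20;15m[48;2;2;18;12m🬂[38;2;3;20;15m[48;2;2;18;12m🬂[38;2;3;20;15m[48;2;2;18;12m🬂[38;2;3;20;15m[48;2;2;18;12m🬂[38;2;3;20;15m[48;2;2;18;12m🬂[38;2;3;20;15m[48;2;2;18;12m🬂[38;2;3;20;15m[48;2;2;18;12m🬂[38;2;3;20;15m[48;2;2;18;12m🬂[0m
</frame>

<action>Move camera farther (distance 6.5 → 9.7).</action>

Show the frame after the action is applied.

<frame>
[38;2;11;35;35m[48;2;9;32;32m🬂[38;2;11;35;35m[48;2;9;32;32m🬂[38;2;11;35;35m[48;2;9;32;32m🬂[38;2;11;35;35m[48;2;9;32;32m🬂[38;2;11;35;35m[48;2;9;32;32m🬂[38;2;11;35;35m[48;2;9;32;32m🬂[38;2;11;35;35m[48;2;9;32;32m🬂[38;2;11;35;35m[48;2;9;32;32m🬂[38;2;11;35;35m[48;2;9;32;32m🬂[38;2;11;35;35m[48;2;9;32;32m🬂[0m
[38;2;8;30;29m[48;2;7;28;26m🬎[38;2;8;30;29m[48;2;7;28;26m🬎[38;2;8;30;29m[48;2;7;28;26m🬎[38;2;8;30;29m[48;2;7;28;26m🬎[38;2;8;30;29m[48;2;7;28;26m🬎[38;2;8;30;29m[48;2;7;28;26m🬎[38;2;8;30;29m[48;2;7;28;26m🬎[38;2;8;30;29m[48;2;7;28;26m🬎[38;2;8;30;29m[48;2;7;28;26m🬎[38;2;8;30;29m[48;2;7;28;26m🬎[0m
[38;2;6;26;24m[48;2;5;25;21m🬎[38;2;6;26;24m[48;2;5;25;21m🬎[38;2;6;26;24m[48;2;5;25;21m🬎[38;2;6;26;24m[48;2;5;25;21m🬎[38;2;26;12;30m[48;2;6;26;23m▐[38;2;115;57;134m[48;2;26;12;30m🬀[38;2;6;26;24m[48;2;5;25;21m🬎[38;2;6;26;24m[48;2;5;25;21m🬎[38;2;6;26;24m[48;2;5;25;21m🬎[38;2;6;26;24m[48;2;5;25;21m🬎[0m
[38;2;5;24;20m[48;2;3;21;17m🬂[38;2;5;24;20m[48;2;3;21;17m🬂[38;2;5;24;20m[48;2;3;21;17m🬂[38;2;5;24;20m[48;2;3;21;17m🬂[38;2;26;12;30m[48;2;3;22;17m🬁[38;2;26;12;30m[48;2;3;21;17m🬂[38;2;5;24;20m[48;2;3;21;17m🬂[38;2;5;24;20m[48;2;3;21;17m🬂[38;2;5;24;20m[48;2;3;21;17m🬂[38;2;5;24;20m[48;2;3;21;17m🬂[0m
[38;2;3;20;15m[48;2;2;18;12m🬂[38;2;3;20;15m[48;2;2;18;12m🬂[38;2;3;20;15m[48;2;2;18;12m🬂[38;2;3;20;15m[48;2;2;18;12m🬂[38;2;3;20;15m[48;2;2;18;12m🬂[38;2;3;20;15m[48;2;2;18;12m🬂[38;2;3;20;15m[48;2;2;18;12m🬂[38;2;3;20;15m[48;2;2;18;12m🬂[38;2;3;20;15m[48;2;2;18;12m🬂[38;2;3;20;15m[48;2;2;18;12m🬂[0m
</frame>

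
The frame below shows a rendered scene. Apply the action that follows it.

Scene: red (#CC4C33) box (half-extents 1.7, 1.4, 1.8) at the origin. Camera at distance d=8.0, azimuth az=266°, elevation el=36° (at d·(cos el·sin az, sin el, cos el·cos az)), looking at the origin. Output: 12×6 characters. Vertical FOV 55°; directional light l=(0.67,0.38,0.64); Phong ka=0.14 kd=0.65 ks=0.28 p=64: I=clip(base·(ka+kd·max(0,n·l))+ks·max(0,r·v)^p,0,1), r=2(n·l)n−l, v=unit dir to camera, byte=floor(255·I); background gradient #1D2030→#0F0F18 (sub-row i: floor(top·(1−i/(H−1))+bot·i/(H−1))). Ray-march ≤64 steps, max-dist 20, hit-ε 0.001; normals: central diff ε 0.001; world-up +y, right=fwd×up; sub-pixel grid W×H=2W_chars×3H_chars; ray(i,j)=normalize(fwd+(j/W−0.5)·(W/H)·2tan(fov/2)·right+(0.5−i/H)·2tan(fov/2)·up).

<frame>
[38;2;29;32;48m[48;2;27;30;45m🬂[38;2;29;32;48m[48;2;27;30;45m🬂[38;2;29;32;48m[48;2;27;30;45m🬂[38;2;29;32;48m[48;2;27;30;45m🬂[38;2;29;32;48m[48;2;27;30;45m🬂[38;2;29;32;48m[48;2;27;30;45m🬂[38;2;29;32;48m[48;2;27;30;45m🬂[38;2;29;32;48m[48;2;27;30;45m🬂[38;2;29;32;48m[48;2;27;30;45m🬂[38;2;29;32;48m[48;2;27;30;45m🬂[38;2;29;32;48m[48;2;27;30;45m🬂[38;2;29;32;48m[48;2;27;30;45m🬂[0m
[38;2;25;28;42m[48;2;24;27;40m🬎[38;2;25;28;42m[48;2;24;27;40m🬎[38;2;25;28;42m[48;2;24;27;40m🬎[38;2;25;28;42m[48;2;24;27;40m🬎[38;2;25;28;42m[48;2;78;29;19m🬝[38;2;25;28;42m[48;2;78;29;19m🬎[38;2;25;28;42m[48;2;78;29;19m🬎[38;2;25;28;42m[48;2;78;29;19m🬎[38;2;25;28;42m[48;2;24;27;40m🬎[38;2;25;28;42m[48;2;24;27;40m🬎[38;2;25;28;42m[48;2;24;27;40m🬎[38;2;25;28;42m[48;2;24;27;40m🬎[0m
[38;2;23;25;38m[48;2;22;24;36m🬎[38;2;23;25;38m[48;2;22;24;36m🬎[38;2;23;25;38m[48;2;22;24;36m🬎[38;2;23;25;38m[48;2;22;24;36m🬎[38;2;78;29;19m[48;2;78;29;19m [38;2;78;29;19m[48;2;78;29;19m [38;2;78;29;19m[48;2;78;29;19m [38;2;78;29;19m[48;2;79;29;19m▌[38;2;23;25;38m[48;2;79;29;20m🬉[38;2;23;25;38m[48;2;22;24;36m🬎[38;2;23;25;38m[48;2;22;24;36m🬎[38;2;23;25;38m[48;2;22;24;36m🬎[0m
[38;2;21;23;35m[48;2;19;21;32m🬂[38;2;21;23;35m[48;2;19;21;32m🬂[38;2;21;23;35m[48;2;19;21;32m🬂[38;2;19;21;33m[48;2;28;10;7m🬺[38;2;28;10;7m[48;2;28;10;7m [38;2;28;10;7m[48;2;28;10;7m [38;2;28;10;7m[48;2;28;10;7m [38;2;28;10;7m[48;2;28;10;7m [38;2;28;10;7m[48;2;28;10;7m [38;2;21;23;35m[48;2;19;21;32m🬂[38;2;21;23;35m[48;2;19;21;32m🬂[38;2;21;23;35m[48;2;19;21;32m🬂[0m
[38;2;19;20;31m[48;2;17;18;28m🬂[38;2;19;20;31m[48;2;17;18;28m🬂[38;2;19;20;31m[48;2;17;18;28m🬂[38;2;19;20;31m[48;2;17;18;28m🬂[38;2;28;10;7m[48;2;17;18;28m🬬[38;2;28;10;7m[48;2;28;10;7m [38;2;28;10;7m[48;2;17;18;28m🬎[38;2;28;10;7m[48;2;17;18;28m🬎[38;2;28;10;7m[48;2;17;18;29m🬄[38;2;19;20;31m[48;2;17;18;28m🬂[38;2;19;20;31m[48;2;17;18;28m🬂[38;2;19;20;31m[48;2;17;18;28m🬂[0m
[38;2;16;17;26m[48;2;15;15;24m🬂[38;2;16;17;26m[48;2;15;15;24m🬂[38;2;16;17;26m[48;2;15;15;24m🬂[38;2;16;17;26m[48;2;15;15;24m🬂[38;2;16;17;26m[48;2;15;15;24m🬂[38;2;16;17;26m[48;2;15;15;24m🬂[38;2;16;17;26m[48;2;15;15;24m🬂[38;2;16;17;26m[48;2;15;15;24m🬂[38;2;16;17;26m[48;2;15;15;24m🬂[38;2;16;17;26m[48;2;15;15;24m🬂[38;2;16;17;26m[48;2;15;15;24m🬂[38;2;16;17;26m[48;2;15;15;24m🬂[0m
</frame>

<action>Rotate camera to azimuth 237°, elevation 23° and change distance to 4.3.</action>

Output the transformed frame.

<frame>
[38;2;29;32;48m[48;2;27;30;45m🬂[38;2;29;32;48m[48;2;27;30;45m🬂[38;2;29;32;48m[48;2;27;30;45m🬂[38;2;29;32;48m[48;2;27;30;45m🬂[38;2;29;32;48m[48;2;27;30;45m🬂[38;2;29;32;48m[48;2;27;30;45m🬂[38;2;29;32;48m[48;2;27;30;45m🬂[38;2;29;32;48m[48;2;27;30;45m🬂[38;2;29;32;48m[48;2;27;30;45m🬂[38;2;29;32;48m[48;2;27;30;45m🬂[38;2;29;32;48m[48;2;27;30;45m🬂[38;2;29;32;48m[48;2;27;30;45m🬂[0m
[38;2;25;28;42m[48;2;24;27;40m🬎[38;2;28;10;7m[48;2;25;28;41m🬧[38;2;27;19;25m[48;2;78;29;19m🬰[38;2;26;22;31m[48;2;78;29;19m🬡[38;2;27;19;25m[48;2;78;29;19m🬰[38;2;27;19;25m[48;2;79;29;20m🬰[38;2;82;32;23m[48;2;27;19;25m🬋[38;2;85;35;25m[48;2;27;19;25m🬋[38;2;85;36;26m[48;2;27;17;21m🬃[38;2;26;29;43m[48;2;28;10;7m🬂[38;2;26;29;43m[48;2;28;10;7m🬂[38;2;26;29;43m[48;2;28;10;7m🬂[0m
[38;2;23;25;38m[48;2;22;24;36m🬎[38;2;22;24;37m[48;2;28;10;7m🬺[38;2;28;10;7m[48;2;28;10;7m [38;2;28;10;7m[48;2;28;10;7m [38;2;28;10;7m[48;2;28;10;7m [38;2;28;10;7m[48;2;28;10;7m [38;2;28;10;7m[48;2;28;10;7m [38;2;28;10;7m[48;2;28;10;7m [38;2;28;10;7m[48;2;28;10;7m [38;2;28;10;7m[48;2;28;10;7m [38;2;28;10;7m[48;2;28;10;7m [38;2;28;10;7m[48;2;28;10;7m [0m
[38;2;21;23;35m[48;2;19;21;32m🬂[38;2;21;23;35m[48;2;19;21;32m🬂[38;2;28;10;7m[48;2;19;21;32m🬬[38;2;28;10;7m[48;2;28;10;7m [38;2;28;10;7m[48;2;28;10;7m [38;2;28;10;7m[48;2;28;10;7m [38;2;28;10;7m[48;2;28;10;7m [38;2;28;10;7m[48;2;28;10;7m [38;2;28;10;7m[48;2;28;10;7m [38;2;28;10;7m[48;2;28;10;7m [38;2;28;10;7m[48;2;28;10;7m [38;2;28;10;7m[48;2;19;21;32m🬕[0m
[38;2;19;20;31m[48;2;17;18;28m🬂[38;2;19;20;31m[48;2;17;18;28m🬂[38;2;18;19;29m[48;2;28;10;7m▌[38;2;28;10;7m[48;2;28;10;7m [38;2;28;10;7m[48;2;28;10;7m [38;2;28;10;7m[48;2;28;10;7m [38;2;28;10;7m[48;2;28;10;7m [38;2;28;10;7m[48;2;28;10;7m [38;2;28;10;7m[48;2;28;10;7m [38;2;28;10;7m[48;2;28;10;7m [38;2;28;10;7m[48;2;28;10;7m [38;2;28;10;7m[48;2;17;18;29m🬀[0m
[38;2;16;17;26m[48;2;15;15;24m🬂[38;2;16;17;26m[48;2;15;15;24m🬂[38;2;16;17;26m[48;2;15;15;24m🬂[38;2;28;10;7m[48;2;28;10;7m [38;2;28;10;7m[48;2;28;10;7m [38;2;28;10;7m[48;2;28;10;7m [38;2;28;10;7m[48;2;28;10;7m [38;2;28;10;7m[48;2;28;10;7m [38;2;28;10;7m[48;2;28;10;7m [38;2;28;10;7m[48;2;15;15;24m🬝[38;2;28;10;7m[48;2;15;15;24m🬂[38;2;16;17;26m[48;2;15;15;24m🬂[0m
</frame>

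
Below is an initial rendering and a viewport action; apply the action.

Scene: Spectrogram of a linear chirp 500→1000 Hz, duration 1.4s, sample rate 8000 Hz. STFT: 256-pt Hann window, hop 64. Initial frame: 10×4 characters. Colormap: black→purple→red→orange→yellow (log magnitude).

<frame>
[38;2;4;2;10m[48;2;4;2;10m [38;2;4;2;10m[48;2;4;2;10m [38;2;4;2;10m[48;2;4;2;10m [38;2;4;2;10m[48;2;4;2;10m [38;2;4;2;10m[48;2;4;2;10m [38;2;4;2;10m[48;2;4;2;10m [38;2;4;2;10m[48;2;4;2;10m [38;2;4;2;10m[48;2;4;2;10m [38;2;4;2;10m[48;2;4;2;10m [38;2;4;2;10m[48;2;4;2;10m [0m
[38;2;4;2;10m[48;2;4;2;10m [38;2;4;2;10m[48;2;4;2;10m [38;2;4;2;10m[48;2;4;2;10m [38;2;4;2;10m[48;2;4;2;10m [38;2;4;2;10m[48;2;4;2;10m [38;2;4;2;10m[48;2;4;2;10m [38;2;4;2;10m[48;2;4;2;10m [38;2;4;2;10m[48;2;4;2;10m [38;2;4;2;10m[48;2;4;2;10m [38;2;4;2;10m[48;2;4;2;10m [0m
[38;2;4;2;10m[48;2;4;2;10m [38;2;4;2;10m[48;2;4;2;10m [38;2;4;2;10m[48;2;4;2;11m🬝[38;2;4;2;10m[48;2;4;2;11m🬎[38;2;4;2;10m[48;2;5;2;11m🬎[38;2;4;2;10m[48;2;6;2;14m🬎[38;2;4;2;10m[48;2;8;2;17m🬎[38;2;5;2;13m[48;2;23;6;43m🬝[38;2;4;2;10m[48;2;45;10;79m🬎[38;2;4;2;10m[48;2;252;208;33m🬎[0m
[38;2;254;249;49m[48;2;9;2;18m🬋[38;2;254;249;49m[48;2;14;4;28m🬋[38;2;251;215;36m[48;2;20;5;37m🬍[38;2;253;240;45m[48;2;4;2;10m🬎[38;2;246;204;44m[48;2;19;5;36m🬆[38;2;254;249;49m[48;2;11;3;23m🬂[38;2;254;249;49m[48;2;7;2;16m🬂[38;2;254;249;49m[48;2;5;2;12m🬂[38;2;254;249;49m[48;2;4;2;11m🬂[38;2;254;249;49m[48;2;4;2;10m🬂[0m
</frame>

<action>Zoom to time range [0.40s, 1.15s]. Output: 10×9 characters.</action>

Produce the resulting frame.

<frame>
[38;2;4;2;10m[48;2;4;2;10m [38;2;4;2;10m[48;2;4;2;10m [38;2;4;2;10m[48;2;4;2;10m [38;2;4;2;10m[48;2;4;2;10m [38;2;4;2;10m[48;2;4;2;10m [38;2;4;2;10m[48;2;4;2;10m [38;2;4;2;10m[48;2;4;2;10m [38;2;4;2;10m[48;2;4;2;10m [38;2;4;2;10m[48;2;4;2;10m [38;2;4;2;10m[48;2;4;2;10m [0m
[38;2;4;2;10m[48;2;4;2;10m [38;2;4;2;10m[48;2;4;2;10m [38;2;4;2;10m[48;2;4;2;10m [38;2;4;2;10m[48;2;4;2;10m [38;2;4;2;10m[48;2;4;2;10m [38;2;4;2;10m[48;2;4;2;10m [38;2;4;2;10m[48;2;4;2;10m [38;2;4;2;10m[48;2;4;2;10m [38;2;4;2;10m[48;2;4;2;10m [38;2;4;2;10m[48;2;4;2;10m [0m
[38;2;4;2;10m[48;2;4;2;10m [38;2;4;2;10m[48;2;4;2;10m [38;2;4;2;10m[48;2;4;2;10m [38;2;4;2;10m[48;2;4;2;10m [38;2;4;2;10m[48;2;4;2;10m [38;2;4;2;10m[48;2;4;2;10m [38;2;4;2;10m[48;2;4;2;10m [38;2;4;2;10m[48;2;4;2;10m [38;2;4;2;10m[48;2;4;2;10m [38;2;4;2;10m[48;2;4;2;10m [0m
[38;2;4;2;10m[48;2;4;2;10m [38;2;4;2;10m[48;2;4;2;10m [38;2;4;2;10m[48;2;4;2;10m [38;2;4;2;10m[48;2;4;2;10m [38;2;4;2;10m[48;2;4;2;10m [38;2;4;2;10m[48;2;4;2;10m [38;2;4;2;10m[48;2;4;2;10m [38;2;4;2;10m[48;2;4;2;10m [38;2;4;2;10m[48;2;4;2;10m [38;2;4;2;10m[48;2;4;2;10m [0m
[38;2;4;2;10m[48;2;4;2;10m [38;2;4;2;10m[48;2;4;2;10m [38;2;4;2;10m[48;2;4;2;10m [38;2;4;2;10m[48;2;4;2;10m [38;2;4;2;10m[48;2;4;2;10m [38;2;4;2;10m[48;2;4;2;10m [38;2;4;2;10m[48;2;4;2;10m [38;2;4;2;10m[48;2;4;2;10m [38;2;4;2;10m[48;2;4;2;10m [38;2;4;2;10m[48;2;4;2;10m [0m
[38;2;4;2;10m[48;2;4;2;10m [38;2;4;2;10m[48;2;4;2;10m [38;2;4;2;10m[48;2;4;2;10m [38;2;4;2;10m[48;2;4;2;10m [38;2;4;2;10m[48;2;4;2;10m [38;2;4;2;10m[48;2;4;2;10m [38;2;4;2;10m[48;2;4;2;10m [38;2;4;2;10m[48;2;4;2;10m [38;2;4;2;10m[48;2;4;2;10m [38;2;4;2;10m[48;2;4;2;10m [0m
[38;2;4;2;10m[48;2;6;2;13m🬝[38;2;4;2;10m[48;2;6;2;13m🬎[38;2;4;2;10m[48;2;6;2;14m🬎[38;2;4;2;10m[48;2;9;3;19m🬎[38;2;4;2;10m[48;2;12;3;24m🬎[38;2;5;2;13m[48;2;23;6;42m🬝[38;2;4;2;11m[48;2;31;7;55m🬎[38;2;4;2;11m[48;2;69;16;87m🬎[38;2;5;2;13m[48;2;236;139;35m🬎[38;2;6;2;14m[48;2;253;235;44m🬎[0m
[38;2;30;7;53m[48;2;254;249;49m🬰[38;2;254;248;49m[48;2;52;12;59m🬋[38;2;250;204;36m[48;2;11;3;23m🬎[38;2;253;240;45m[48;2;9;3;18m🬎[38;2;247;199;39m[48;2;6;2;14m🬎[38;2;254;248;49m[48;2;47;11;49m🬂[38;2;254;249;49m[48;2;19;5;35m🬂[38;2;254;246;48m[48;2;12;3;23m🬂[38;2;254;248;49m[48;2;8;2;18m🬂[38;2;254;243;47m[48;2;6;2;14m🬂[0m
[38;2;6;2;13m[48;2;4;2;10m🬂[38;2;6;2;13m[48;2;4;2;10m🬀[38;2;5;2;11m[48;2;4;2;10m🬂[38;2;5;2;11m[48;2;4;2;10m🬂[38;2;4;2;11m[48;2;4;2;10m🬂[38;2;4;2;10m[48;2;4;2;11m🬺[38;2;4;2;10m[48;2;4;2;10m [38;2;4;2;10m[48;2;4;2;10m [38;2;4;2;10m[48;2;4;2;10m [38;2;4;2;10m[48;2;4;2;10m [0m
</frame>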